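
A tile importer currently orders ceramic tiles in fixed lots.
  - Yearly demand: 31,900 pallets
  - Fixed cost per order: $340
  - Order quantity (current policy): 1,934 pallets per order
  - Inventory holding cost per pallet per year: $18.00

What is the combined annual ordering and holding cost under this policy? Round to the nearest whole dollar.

Orders/yr = 31,900/1,934 = 16.494; ordering cost = 16.494 × $340 = $5,608.07
Average inventory = 1,934/2 = 967; holding cost = 967 × $18 = $17,406.00
Total = $5,608.07 + $17,406.00 = $23,014.07

$23,014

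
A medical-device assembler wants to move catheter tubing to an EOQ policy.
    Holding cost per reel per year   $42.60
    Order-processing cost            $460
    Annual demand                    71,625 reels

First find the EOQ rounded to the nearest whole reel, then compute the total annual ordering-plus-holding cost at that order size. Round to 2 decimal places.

EOQ = √(2DS/H) = √(2 × 71,625 × 460 / 42.6)
    = √(1,546,830.99) ≈ 1,243.72 → Q = 1,244 reels
Ordering: D/Q × S = 71,625/1,244 × $460 = $26,485.13
Holding:  Q/2 × H = 1,244/2 × $42.6 = $26,497.20
Total = $26,485.13 + $26,497.20 = $52,982.33

$52,982.33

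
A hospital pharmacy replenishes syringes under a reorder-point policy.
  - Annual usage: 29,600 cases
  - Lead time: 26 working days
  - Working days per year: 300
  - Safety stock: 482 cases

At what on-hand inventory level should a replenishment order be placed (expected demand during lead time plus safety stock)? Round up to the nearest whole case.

Daily demand d = 29,600 / 300 = 98.667 cases/day
Demand during lead time = 98.667 × 26 = 2,565.33
Reorder point = 2,565.33 + 482 = 3,047.33 → round up

3,048 cases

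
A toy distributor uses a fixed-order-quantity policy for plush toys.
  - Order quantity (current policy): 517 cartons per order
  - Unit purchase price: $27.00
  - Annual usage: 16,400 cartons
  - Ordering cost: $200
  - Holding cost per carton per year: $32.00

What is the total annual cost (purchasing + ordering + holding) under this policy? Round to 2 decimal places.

Orders/yr = 16,400/517 = 31.721; ordering cost = 31.721 × $200 = $6,344.29
Average inventory = 517/2 = 258.5; holding cost = 258.5 × $32 = $8,272.00
Purchase cost = D·C = 16,400 × 27 = $442,800.00
Total = $6,344.29 + $8,272.00 + $442,800.00 = $457,416.29

$457,416.29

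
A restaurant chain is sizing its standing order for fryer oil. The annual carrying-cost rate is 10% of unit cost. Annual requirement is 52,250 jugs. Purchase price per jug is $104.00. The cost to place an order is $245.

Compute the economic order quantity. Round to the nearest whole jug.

1,569 jugs

H = i·C = 0.1 × $104 = $10.4000 per jug-year
EOQ = √(2DS/H) = √(2 × 52,250 × 245 / 10.4)
    = √(2,461,778.85) ≈ 1,569.01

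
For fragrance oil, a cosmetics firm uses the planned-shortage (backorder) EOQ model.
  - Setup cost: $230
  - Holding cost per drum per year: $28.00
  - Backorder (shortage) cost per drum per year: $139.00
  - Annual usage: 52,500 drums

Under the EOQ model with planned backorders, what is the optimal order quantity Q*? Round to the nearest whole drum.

1,018 drums

Q* = √(2DS/H) · √((H + b)/b)
   = √(2 × 52,500 × 230 / 28) · √((28 + 139) / 139)
   = 928.709 × 1.0961 ≈ 1,017.96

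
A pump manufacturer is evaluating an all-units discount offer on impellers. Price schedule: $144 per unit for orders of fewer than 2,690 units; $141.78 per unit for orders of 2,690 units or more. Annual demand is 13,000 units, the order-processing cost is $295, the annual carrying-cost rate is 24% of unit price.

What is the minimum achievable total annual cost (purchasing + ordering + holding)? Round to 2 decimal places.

H₁ = 24%×$144 = $34.5600;  H₂ = 24%×$141.78 = $34.0272
EOQ₁ = √(2×13,000×295/34.5600) = 471.10  (< 2,690, feasible at tier 1)
EOQ₂ = √(2×13,000×295/34.0272) = 474.77  (< 2,690 → use Q = 2,690 at tier-2 price)
TC(tier 1 (EOQ₁), Q≈471.1) = $1,888,281.13
TC(tier 2, Q≈2,690.0) = $1,890,332.23
Minimum at tier 1 (EOQ₁): $1,888,281.13

$1,888,281.13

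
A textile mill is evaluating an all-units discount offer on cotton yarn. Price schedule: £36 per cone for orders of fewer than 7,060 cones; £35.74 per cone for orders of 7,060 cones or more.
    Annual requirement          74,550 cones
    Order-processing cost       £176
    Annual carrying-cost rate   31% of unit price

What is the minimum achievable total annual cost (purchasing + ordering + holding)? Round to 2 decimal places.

H₁ = 31%×£36 = £11.1600;  H₂ = 31%×£35.74 = £11.0794
EOQ₁ = √(2×74,550×176/11.1600) = 1,533.43  (< 7,060, feasible at tier 1)
EOQ₂ = √(2×74,550×176/11.0794) = 1,538.99  (< 7,060 → use Q = 7,060 at tier-2 price)
TC(tier 1 (EOQ₁), Q≈1,533.4) = £2,700,913.04
TC(tier 2, Q≈7,060.0) = £2,705,385.75
Minimum at tier 1 (EOQ₁): £2,700,913.04

£2,700,913.04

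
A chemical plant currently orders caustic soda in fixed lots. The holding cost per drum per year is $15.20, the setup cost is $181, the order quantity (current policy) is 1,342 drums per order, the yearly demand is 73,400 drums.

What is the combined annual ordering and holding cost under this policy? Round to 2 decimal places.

$20,098.90

Ordering: D/Q × S = 73,400/1,342 × $181 = $9,899.70
Holding:  Q/2 × H = 1,342/2 × $15.2 = $10,199.20
Total = $9,899.70 + $10,199.20 = $20,098.90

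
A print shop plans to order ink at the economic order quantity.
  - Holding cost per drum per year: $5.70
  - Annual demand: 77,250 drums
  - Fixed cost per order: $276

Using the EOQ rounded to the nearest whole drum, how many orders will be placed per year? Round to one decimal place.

Optimal lot size Q* = (2 × 77,250 × $276 / $5.7)^½ ≈ 2,735.15 → Q = 2,735
N = D/Q = 77,250/2,735 ≈ 28.245 orders/yr

28.2 orders per year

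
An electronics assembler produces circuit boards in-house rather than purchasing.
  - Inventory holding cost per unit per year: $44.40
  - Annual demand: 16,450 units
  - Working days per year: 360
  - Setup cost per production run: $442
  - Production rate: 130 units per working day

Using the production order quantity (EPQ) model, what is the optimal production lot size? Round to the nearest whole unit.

d = 16,450/360 = 45.6944 units/day;  effective holding cost H(1 − d/p) = 44.4·(1 − 45.6944/130) = 28.79359
Q* = √(2DS / H_eff) = √(2·16,450·442 / 28.79359) ≈ 710.66

711 units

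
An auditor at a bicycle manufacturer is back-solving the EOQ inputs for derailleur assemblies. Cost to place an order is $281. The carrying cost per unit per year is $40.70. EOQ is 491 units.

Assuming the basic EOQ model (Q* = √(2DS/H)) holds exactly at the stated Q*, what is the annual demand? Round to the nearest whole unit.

EOQ relation: Q² = 2DS/H, so rearrange for the unknown.
D = Q²H / (2S) = 491² × 40.7 / (2 × 281) = 17,459.07

17,459 units per year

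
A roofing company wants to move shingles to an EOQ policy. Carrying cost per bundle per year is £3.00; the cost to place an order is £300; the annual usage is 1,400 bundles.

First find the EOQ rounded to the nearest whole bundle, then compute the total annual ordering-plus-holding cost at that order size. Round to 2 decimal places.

Optimal lot size Q* = (2 × 1,400 × £300 / £3)^½ ≈ 529.15 → Q = 529 bundles
Orders/yr = 1,400/529 = 2.647; ordering cost = 2.647 × £300 = £793.95
Average inventory = 529/2 = 264.5; holding cost = 264.5 × £3 = £793.50
Total = £793.95 + £793.50 = £1,587.45

£1,587.45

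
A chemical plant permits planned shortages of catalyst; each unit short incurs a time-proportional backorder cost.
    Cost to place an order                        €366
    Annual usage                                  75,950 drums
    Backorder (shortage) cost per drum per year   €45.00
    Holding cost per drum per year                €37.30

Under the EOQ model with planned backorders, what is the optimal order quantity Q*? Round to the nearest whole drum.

1,651 drums

Q* = √(2DS/H) · √((H + b)/b)
   = √(2 × 75,950 × 366 / 37.3) · √((37.3 + 45) / 45)
   = 1,220.858 × 1.3524 ≈ 1,651.04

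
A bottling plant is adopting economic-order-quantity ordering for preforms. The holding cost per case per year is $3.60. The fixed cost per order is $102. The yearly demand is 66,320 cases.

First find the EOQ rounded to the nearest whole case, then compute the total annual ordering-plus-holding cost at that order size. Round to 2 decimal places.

$6,978.93

2DS/H = 2·66,320·102/3.6 = 3,758,133.33
EOQ = √3,758,133.33 ≈ 1,938.59 → Q = 1,939 cases
Ordering: D/Q × S = 66,320/1,939 × $102 = $3,488.73
Holding:  Q/2 × H = 1,939/2 × $3.6 = $3,490.20
Total = $3,488.73 + $3,490.20 = $6,978.93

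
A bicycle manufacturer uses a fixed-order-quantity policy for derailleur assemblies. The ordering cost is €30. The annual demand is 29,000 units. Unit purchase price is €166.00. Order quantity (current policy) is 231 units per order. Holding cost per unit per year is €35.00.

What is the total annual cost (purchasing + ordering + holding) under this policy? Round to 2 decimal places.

Orders/yr = 29,000/231 = 125.541; ordering cost = 125.541 × €30 = €3,766.23
Average inventory = 231/2 = 115.5; holding cost = 115.5 × €35 = €4,042.50
Purchase cost = D·C = 29,000 × 166 = €4,814,000.00
Total = €3,766.23 + €4,042.50 + €4,814,000.00 = €4,821,808.73

€4,821,808.73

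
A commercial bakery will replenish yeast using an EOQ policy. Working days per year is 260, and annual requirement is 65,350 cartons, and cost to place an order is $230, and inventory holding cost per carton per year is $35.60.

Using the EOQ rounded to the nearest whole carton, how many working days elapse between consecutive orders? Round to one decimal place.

3.7 days

Q* = √(2·D·S / H) = √(2·65,350·230 / 35.6) = √844,410.1 ≈ 918.92 → Q = 919 cartons
Cycle time = (working days × Q)/D = (260 × 919) / 65,350 = 3.656 days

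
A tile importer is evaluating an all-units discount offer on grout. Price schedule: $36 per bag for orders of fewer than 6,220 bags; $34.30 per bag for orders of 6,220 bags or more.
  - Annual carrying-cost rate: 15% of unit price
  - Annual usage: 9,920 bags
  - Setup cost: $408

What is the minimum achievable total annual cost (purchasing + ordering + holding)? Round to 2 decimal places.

$356,907.65

H₁ = 15%×$36 = $5.4000;  H₂ = 15%×$34.30 = $5.1450
EOQ₁ = √(2×9,920×408/5.4000) = 1,224.35  (< 6,220, feasible at tier 1)
EOQ₂ = √(2×9,920×408/5.1450) = 1,254.32  (< 6,220 → use Q = 6,220 at tier-2 price)
TC(tier 1 (EOQ₁), Q≈1,224.3) = $363,731.47
TC(tier 2, Q≈6,220.0) = $356,907.65
Minimum at tier 2: $356,907.65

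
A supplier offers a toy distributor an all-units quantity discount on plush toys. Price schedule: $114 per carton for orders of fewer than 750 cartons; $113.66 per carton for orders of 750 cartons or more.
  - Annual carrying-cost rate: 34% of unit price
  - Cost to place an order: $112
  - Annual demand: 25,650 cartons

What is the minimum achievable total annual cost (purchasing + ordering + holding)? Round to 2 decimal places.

H₁ = 34%×$114 = $38.7600;  H₂ = 34%×$113.66 = $38.6444
EOQ₁ = √(2×25,650×112/38.7600) = 385.01  (< 750, feasible at tier 1)
EOQ₂ = √(2×25,650×112/38.6444) = 385.59  (< 750 → use Q = 750 at tier-2 price)
TC(tier 1 (EOQ₁), Q≈385.0) = $2,939,023.12
TC(tier 2, Q≈750.0) = $2,933,701.05
Minimum at tier 2: $2,933,701.05

$2,933,701.05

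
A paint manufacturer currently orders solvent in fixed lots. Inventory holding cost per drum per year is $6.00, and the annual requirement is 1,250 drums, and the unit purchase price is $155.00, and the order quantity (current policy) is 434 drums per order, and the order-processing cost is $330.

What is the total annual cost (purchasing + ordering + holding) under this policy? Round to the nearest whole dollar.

Annual ordering cost = (D/Q)·S = (1,250/434) × 330 = $950.46
Annual holding cost  = (Q/2)·H = (434/2) × 6 = $1,302.00
Purchase cost = D·C = 1,250 × 155 = $193,750.00
Total = $950.46 + $1,302.00 + $193,750.00 = $196,002.46

$196,002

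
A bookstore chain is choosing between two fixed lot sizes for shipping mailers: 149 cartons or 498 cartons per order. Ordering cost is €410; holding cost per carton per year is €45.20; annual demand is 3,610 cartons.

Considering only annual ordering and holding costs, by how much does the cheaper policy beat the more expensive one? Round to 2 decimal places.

€925.93

TC(Q) = (D/Q)S + (Q/2)H
TC(149) = (3,610/149)×410 + (149/2)×45.2 = €13,300.96
TC(498) = (3,610/498)×410 + (498/2)×45.2 = €14,226.89
Lots of 149 are cheaper by €925.93.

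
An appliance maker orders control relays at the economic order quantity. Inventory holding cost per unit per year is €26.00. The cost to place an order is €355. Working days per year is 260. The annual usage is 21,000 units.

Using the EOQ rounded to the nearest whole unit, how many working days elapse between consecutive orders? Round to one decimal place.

Q* = √(2·D·S / H) = √(2·21,000·355 / 26) = √573,461.5 ≈ 757.27 → Q = 757 units
Days between orders = 260 / (D/Q) = 260 / 27.741 ≈ 9.372

9.4 days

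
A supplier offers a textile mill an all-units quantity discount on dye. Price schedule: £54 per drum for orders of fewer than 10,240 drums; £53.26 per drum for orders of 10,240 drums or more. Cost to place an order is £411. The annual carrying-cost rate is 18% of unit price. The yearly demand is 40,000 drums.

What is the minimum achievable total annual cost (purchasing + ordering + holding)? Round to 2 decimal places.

£2,177,877.18

H₁ = 18%×£54 = £9.7200;  H₂ = 18%×£53.26 = £9.5868
EOQ₁ = √(2×40,000×411/9.7200) = 1,839.22  (< 10,240, feasible at tier 1)
EOQ₂ = √(2×40,000×411/9.5868) = 1,851.95  (< 10,240 → use Q = 10,240 at tier-2 price)
TC(tier 1 (EOQ₁), Q≈1,839.2) = £2,177,877.18
TC(tier 2, Q≈10,240.0) = £2,181,089.88
Minimum at tier 1 (EOQ₁): £2,177,877.18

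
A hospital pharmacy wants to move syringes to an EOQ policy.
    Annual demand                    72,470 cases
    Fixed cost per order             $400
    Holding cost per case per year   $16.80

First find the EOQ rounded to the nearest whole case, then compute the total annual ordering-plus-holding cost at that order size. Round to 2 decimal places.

EOQ = √(2DS/H) = √(2 × 72,470 × 400 / 16.8)
    = √(3,450,952.38) ≈ 1,857.67 → Q = 1,858 cases
Ordering: D/Q × S = 72,470/1,858 × $400 = $15,601.72
Holding:  Q/2 × H = 1,858/2 × $16.8 = $15,607.20
Total = $15,601.72 + $15,607.20 = $31,208.92

$31,208.92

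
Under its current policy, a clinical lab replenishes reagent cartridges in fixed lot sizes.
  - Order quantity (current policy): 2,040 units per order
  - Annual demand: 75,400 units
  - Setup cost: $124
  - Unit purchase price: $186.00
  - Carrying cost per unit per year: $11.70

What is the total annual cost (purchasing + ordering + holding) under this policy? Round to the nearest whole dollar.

$14,040,917

Orders/yr = 75,400/2,040 = 36.961; ordering cost = 36.961 × $124 = $4,583.14
Average inventory = 2,040/2 = 1020; holding cost = 1020 × $11.7 = $11,934.00
Purchase cost = D·C = 75,400 × 186 = $14,024,400.00
Total = $4,583.14 + $11,934.00 + $14,024,400.00 = $14,040,917.14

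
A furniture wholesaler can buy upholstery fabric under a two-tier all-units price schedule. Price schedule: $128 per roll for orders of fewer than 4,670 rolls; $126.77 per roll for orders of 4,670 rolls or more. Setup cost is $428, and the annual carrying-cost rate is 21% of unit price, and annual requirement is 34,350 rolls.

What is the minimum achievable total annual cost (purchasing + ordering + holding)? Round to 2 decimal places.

H₁ = 21%×$128 = $26.8800;  H₂ = 21%×$126.77 = $26.6217
EOQ₁ = √(2×34,350×428/26.8800) = 1,045.89  (< 4,670, feasible at tier 1)
EOQ₂ = √(2×34,350×428/26.6217) = 1,050.95  (< 4,670 → use Q = 4,670 at tier-2 price)
TC(tier 1 (EOQ₁), Q≈1,045.9) = $4,424,913.50
TC(tier 2, Q≈4,670.0) = $4,419,859.31
Minimum at tier 2: $4,419,859.31

$4,419,859.31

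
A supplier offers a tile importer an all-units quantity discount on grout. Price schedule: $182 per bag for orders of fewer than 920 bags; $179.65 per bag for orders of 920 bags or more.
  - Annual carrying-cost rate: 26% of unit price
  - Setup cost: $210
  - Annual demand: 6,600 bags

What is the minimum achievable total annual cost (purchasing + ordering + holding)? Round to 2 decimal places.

H₁ = 26%×$182 = $47.3200;  H₂ = 26%×$179.65 = $46.7090
EOQ₁ = √(2×6,600×210/47.3200) = 242.03  (< 920, feasible at tier 1)
EOQ₂ = √(2×6,600×210/46.7090) = 243.61  (< 920 → use Q = 920 at tier-2 price)
TC(tier 1 (EOQ₁), Q≈242.0) = $1,212,652.99
TC(tier 2, Q≈920.0) = $1,208,682.66
Minimum at tier 2: $1,208,682.66

$1,208,682.66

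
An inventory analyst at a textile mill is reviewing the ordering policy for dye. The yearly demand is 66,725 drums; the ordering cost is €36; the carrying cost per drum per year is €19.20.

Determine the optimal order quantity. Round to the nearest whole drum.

500 drums

Q* = √(2·D·S / H) = √(2·66,725·36 / 19.2) = √250,218.8 ≈ 500.22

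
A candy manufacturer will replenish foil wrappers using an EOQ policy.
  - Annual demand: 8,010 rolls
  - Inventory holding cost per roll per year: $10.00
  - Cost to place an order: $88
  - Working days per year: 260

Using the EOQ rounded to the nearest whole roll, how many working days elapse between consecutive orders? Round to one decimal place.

EOQ = √(2DS/H) = √(2 × 8,010 × 88 / 10)
    = √(140,976.00) ≈ 375.47 → Q = 375 rolls
T = Q/D × 260 days = 375/8,010 × 260 = 12.172 days

12.2 days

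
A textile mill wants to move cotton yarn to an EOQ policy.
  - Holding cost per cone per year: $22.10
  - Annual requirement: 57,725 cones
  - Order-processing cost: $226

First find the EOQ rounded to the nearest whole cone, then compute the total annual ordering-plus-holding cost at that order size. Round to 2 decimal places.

Optimal lot size Q* = (2 × 57,725 × $226 / $22.1)^½ ≈ 1,086.56 → Q = 1,087 cones
Orders/yr = 57,725/1,087 = 53.105; ordering cost = 53.105 × $226 = $12,001.70
Average inventory = 1,087/2 = 543.5; holding cost = 543.5 × $22.1 = $12,011.35
Total = $12,001.70 + $12,011.35 = $24,013.05

$24,013.05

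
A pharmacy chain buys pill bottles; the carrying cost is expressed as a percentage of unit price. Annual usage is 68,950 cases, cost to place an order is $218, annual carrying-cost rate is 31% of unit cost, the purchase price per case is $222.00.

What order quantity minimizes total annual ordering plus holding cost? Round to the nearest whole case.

Carrying cost H = $222 × 31% = $68.8200/case/yr
2DS/H = 2·68,950·218/68.82 = 436,823.60
EOQ = √436,823.60 ≈ 660.93

661 cases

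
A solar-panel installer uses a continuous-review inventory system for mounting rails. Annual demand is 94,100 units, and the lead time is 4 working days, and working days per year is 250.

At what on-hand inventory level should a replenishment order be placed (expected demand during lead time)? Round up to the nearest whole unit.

1,506 units

Daily demand d = 94,100 / 250 = 376.400 units/day
Demand during lead time = 376.400 × 4 = 1,505.60
Reorder point = 1,505.60 → round up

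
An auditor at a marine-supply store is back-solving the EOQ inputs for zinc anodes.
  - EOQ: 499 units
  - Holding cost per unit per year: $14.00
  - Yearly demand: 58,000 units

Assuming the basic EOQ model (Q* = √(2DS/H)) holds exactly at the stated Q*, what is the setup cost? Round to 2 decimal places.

$30.05

From Q* = √(2DS/H) ⇒ Q*² = 2DS/H.
S = Q²H / (2D) = 499² × 14 / (2 × 58,000) = 30.0518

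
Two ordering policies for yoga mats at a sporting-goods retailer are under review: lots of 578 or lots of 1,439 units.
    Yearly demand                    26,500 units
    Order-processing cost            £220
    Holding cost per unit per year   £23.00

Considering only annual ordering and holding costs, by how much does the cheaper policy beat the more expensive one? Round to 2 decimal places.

For each Q, cost = (D/Q)·S + (Q/2)·H.
TC(578) = (26,500/578)×220 + (578/2)×23 = £16,733.51
TC(1,439) = (26,500/1,439)×220 + (1,439/2)×23 = £20,599.92
Lots of 578 are cheaper by £3,866.42.

£3,866.42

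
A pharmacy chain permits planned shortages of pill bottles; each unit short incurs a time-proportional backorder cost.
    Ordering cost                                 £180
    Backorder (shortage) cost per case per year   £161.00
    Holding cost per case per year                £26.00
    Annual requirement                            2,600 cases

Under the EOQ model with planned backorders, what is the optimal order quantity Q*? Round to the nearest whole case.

204 cases

Basic EOQ = √(2·2,600·180/26) = 189.737
Backorder adjustment √((H+b)/b) = √((26+161)/161) = 1.0777
Q* = 189.737 × 1.0777 ≈ 204.48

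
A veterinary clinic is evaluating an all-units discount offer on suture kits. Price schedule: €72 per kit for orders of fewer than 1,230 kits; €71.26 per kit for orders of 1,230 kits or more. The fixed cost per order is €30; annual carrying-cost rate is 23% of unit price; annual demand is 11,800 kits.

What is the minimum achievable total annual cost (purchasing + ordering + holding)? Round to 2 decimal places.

€851,235.53

H₁ = 23%×€72 = €16.5600;  H₂ = 23%×€71.26 = €16.3898
EOQ₁ = √(2×11,800×30/16.5600) = 206.77  (< 1,230, feasible at tier 1)
EOQ₂ = √(2×11,800×30/16.3898) = 207.84  (< 1,230 → use Q = 1,230 at tier-2 price)
TC(tier 1 (EOQ₁), Q≈206.8) = €853,024.10
TC(tier 2, Q≈1,230.0) = €851,235.53
Minimum at tier 2: €851,235.53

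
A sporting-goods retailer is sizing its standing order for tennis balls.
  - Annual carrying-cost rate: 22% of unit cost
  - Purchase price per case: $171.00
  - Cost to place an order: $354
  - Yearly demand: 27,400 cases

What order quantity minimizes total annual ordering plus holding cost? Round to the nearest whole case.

718 cases

Carrying cost H = $171 × 22% = $37.6200/case/yr
EOQ = √(2DS/H) = √(2 × 27,400 × 354 / 37.62)
    = √(515,661.88) ≈ 718.10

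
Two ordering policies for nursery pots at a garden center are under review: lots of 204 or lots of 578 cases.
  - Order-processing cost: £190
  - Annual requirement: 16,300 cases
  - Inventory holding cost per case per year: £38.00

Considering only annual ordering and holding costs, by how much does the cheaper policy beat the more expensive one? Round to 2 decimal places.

For each Q, cost = (D/Q)·S + (Q/2)·H.
TC(204) = (16,300/204)×190 + (204/2)×38 = £19,057.37
TC(578) = (16,300/578)×190 + (578/2)×38 = £16,340.13
Cheaper: Q = 578.  Difference = £2,717.24

£2,717.24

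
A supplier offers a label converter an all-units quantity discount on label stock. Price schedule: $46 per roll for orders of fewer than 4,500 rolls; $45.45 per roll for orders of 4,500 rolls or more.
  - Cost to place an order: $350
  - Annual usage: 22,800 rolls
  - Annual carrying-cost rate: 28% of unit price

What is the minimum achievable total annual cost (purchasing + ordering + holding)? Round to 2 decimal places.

$1,063,137.53

H₁ = 28%×$46 = $12.8800;  H₂ = 28%×$45.45 = $12.7260
EOQ₁ = √(2×22,800×350/12.8800) = 1,113.16  (< 4,500, feasible at tier 1)
EOQ₂ = √(2×22,800×350/12.7260) = 1,119.88  (< 4,500 → use Q = 4,500 at tier-2 price)
TC(tier 1 (EOQ₁), Q≈1,113.2) = $1,063,137.53
TC(tier 2, Q≈4,500.0) = $1,066,666.83
Minimum at tier 1 (EOQ₁): $1,063,137.53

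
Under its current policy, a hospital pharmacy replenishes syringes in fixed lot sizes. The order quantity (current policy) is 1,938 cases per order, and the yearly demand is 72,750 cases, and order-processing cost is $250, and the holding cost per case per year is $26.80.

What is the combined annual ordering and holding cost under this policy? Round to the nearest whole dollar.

Orders/yr = 72,750/1,938 = 37.539; ordering cost = 37.539 × $250 = $9,384.67
Average inventory = 1,938/2 = 969; holding cost = 969 × $26.8 = $25,969.20
Total = $9,384.67 + $25,969.20 = $35,353.87

$35,354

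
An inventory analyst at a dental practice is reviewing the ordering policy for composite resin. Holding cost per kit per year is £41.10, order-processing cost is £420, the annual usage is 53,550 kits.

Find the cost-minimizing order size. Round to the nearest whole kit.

Q* = √(2·D·S / H) = √(2·53,550·420 / 41.1) = √1,094,452.6 ≈ 1,046.16

1,046 kits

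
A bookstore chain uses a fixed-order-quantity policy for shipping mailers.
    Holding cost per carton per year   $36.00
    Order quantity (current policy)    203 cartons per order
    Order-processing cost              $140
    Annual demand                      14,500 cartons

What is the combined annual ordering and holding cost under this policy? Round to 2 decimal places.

$13,654.00

Orders/yr = 14,500/203 = 71.429; ordering cost = 71.429 × $140 = $10,000.00
Average inventory = 203/2 = 101.5; holding cost = 101.5 × $36 = $3,654.00
Total = $10,000.00 + $3,654.00 = $13,654.00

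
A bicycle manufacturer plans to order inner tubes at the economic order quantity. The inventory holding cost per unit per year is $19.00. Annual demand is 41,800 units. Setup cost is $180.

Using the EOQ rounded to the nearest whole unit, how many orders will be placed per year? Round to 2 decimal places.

46.97 orders per year

EOQ = √(2DS/H) = √(2 × 41,800 × 180 / 19)
    = √(792,000.00) ≈ 889.94 → Q = 890
Orders per year = D/Q = 41,800 / 890 = 46.966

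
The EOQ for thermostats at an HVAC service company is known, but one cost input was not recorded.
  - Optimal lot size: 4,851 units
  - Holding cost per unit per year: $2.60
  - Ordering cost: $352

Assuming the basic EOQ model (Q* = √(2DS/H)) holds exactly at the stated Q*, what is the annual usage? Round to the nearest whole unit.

86,909 units per year

Since Q* = (2DS/H)^½, squaring gives Q*²·H = 2DS.
D = Q²H / (2S) = 4,851² × 2.6 / (2 × 352) = 86,908.70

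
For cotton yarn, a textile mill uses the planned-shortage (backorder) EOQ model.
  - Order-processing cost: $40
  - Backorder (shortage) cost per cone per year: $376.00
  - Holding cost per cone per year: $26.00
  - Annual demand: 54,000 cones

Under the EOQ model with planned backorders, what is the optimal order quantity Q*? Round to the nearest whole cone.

421 cones

Basic EOQ = √(2·54,000·40/26) = 407.620
Backorder adjustment √((H+b)/b) = √((26+376)/376) = 1.0340
Q* = 407.620 × 1.0340 ≈ 421.48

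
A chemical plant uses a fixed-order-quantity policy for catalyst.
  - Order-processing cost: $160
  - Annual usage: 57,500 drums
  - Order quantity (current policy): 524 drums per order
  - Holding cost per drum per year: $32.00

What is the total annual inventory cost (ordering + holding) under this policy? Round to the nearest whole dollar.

Orders/yr = 57,500/524 = 109.733; ordering cost = 109.733 × $160 = $17,557.25
Average inventory = 524/2 = 262; holding cost = 262 × $32 = $8,384.00
Total = $17,557.25 + $8,384.00 = $25,941.25

$25,941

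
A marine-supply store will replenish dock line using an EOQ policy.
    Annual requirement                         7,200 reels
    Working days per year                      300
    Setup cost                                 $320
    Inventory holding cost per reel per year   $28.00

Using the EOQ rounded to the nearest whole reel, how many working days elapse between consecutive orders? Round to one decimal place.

16.9 days

Q* = √(2·D·S / H) = √(2·7,200·320 / 28) = √164,571.4 ≈ 405.67 → Q = 406 reels
T = Q/D × 300 days = 406/7,200 × 300 = 16.917 days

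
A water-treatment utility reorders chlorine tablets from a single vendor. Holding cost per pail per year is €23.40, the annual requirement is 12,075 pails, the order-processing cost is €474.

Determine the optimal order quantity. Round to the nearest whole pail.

699 pails

Optimal lot size Q* = (2 × 12,075 × €474 / €23.4)^½ ≈ 699.42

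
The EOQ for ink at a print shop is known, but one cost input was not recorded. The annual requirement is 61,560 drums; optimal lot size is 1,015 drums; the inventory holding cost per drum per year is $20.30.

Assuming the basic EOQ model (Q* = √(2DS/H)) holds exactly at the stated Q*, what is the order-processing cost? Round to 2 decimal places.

Since Q* = (2DS/H)^½, squaring gives Q*²·H = 2DS.
S = Q²H / (2D) = 1,015² × 20.3 / (2 × 61,560) = 169.8633

$169.86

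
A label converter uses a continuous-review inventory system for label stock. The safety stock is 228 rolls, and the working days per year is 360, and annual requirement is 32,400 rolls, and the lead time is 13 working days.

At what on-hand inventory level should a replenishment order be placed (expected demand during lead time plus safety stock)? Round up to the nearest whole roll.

1,398 rolls

Daily demand d = 32,400 / 360 = 90.000 rolls/day
Demand during lead time = 90.000 × 13 = 1,170.00
Reorder point = 1,170.00 + 228 = 1,398.00 → round up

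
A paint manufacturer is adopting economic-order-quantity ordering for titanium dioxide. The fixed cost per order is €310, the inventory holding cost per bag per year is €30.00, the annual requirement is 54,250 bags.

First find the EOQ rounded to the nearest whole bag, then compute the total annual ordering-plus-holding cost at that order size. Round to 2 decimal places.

2DS/H = 2·54,250·310/30 = 1,121,166.67
EOQ = √1,121,166.67 ≈ 1,058.85 → Q = 1,059 bags
Orders/yr = 54,250/1,059 = 51.228; ordering cost = 51.228 × €310 = €15,880.55
Average inventory = 1,059/2 = 529.5; holding cost = 529.5 × €30 = €15,885.00
Total = €15,880.55 + €15,885.00 = €31,765.55

€31,765.55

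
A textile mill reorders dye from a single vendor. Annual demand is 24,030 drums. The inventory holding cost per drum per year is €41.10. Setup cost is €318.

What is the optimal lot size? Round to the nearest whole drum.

Q* = √(2·D·S / H) = √(2·24,030·318 / 41.1) = √371,851.1 ≈ 609.80

610 drums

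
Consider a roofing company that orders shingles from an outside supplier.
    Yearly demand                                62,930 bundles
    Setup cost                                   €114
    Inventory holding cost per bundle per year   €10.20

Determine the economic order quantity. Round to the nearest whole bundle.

1,186 bundles

EOQ = √(2DS/H) = √(2 × 62,930 × 114 / 10.2)
    = √(1,406,670.59) ≈ 1,186.03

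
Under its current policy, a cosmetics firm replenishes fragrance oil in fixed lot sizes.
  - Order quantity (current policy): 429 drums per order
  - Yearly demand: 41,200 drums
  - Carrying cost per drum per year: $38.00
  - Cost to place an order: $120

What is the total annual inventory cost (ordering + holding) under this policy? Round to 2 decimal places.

$19,675.48

Orders/yr = 41,200/429 = 96.037; ordering cost = 96.037 × $120 = $11,524.48
Average inventory = 429/2 = 214.5; holding cost = 214.5 × $38 = $8,151.00
Total = $11,524.48 + $8,151.00 = $19,675.48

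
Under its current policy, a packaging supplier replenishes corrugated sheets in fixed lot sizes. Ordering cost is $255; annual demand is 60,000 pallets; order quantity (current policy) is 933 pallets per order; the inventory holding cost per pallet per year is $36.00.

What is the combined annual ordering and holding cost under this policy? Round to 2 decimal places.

$33,192.71

Ordering: D/Q × S = 60,000/933 × $255 = $16,398.71
Holding:  Q/2 × H = 933/2 × $36 = $16,794.00
Total = $16,398.71 + $16,794.00 = $33,192.71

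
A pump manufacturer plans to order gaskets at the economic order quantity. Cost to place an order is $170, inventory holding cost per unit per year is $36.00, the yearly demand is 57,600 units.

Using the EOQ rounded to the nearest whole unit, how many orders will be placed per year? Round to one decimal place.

78.0 orders per year

2DS/H = 2·57,600·170/36 = 544,000.00
EOQ = √544,000.00 ≈ 737.56 → Q = 738
N = D/Q = 57,600/738 ≈ 78.049 orders/yr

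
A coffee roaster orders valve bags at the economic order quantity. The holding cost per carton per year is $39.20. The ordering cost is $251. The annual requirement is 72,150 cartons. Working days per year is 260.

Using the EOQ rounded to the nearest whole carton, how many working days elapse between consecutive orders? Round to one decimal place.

Optimal lot size Q* = (2 × 72,150 × $251 / $39.2)^½ ≈ 961.23 → Q = 961 cartons
Days between orders = 260 / (D/Q) = 260 / 75.078 ≈ 3.463

3.5 days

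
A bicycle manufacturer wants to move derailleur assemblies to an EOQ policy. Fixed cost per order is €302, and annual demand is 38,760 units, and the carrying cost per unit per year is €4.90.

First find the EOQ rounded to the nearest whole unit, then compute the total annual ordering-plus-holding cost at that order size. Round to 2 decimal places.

€10,710.47

EOQ = √(2DS/H) = √(2 × 38,760 × 302 / 4.9)
    = √(4,777,763.27) ≈ 2,185.81 → Q = 2,186 units
Annual ordering cost = (D/Q)·S = (38,760/2,186) × 302 = €5,354.77
Annual holding cost  = (Q/2)·H = (2,186/2) × 4.9 = €5,355.70
Total = €5,354.77 + €5,355.70 = €10,710.47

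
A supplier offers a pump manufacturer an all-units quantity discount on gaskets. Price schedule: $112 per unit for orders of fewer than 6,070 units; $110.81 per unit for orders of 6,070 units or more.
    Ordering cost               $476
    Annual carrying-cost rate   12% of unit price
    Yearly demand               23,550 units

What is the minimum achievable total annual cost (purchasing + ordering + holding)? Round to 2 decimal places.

$2,651,779.26

H₁ = 12%×$112 = $13.4400;  H₂ = 12%×$110.81 = $13.2972
EOQ₁ = √(2×23,550×476/13.4400) = 1,291.56  (< 6,070, feasible at tier 1)
EOQ₂ = √(2×23,550×476/13.2972) = 1,298.48  (< 6,070 → use Q = 6,070 at tier-2 price)
TC(tier 1 (EOQ₁), Q≈1,291.6) = $2,654,958.55
TC(tier 2, Q≈6,070.0) = $2,651,779.26
Minimum at tier 2: $2,651,779.26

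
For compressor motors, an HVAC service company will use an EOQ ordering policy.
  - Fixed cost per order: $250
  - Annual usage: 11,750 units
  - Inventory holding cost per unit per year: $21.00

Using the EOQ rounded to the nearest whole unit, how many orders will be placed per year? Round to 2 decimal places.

22.21 orders per year

2DS/H = 2·11,750·250/21 = 279,761.90
EOQ = √279,761.90 ≈ 528.93 → Q = 529
N = D/Q = 11,750/529 ≈ 22.212 orders/yr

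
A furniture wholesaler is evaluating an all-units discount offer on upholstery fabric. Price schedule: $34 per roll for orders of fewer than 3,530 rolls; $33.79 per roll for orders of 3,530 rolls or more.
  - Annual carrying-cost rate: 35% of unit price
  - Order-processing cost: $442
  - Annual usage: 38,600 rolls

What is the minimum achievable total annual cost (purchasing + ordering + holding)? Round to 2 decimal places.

$1,330,000.97

H₁ = 35%×$34 = $11.9000;  H₂ = 35%×$33.79 = $11.8265
EOQ₁ = √(2×38,600×442/11.9000) = 1,693.35  (< 3,530, feasible at tier 1)
EOQ₂ = √(2×38,600×442/11.8265) = 1,698.60  (< 3,530 → use Q = 3,530 at tier-2 price)
TC(tier 1 (EOQ₁), Q≈1,693.3) = $1,332,550.85
TC(tier 2, Q≈3,530.0) = $1,330,000.97
Minimum at tier 2: $1,330,000.97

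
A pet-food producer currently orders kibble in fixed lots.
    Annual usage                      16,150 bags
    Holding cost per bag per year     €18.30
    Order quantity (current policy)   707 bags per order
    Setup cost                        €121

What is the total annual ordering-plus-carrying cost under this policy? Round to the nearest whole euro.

€9,233

Orders/yr = 16,150/707 = 22.843; ordering cost = 22.843 × €121 = €2,764.00
Average inventory = 707/2 = 353.5; holding cost = 353.5 × €18.3 = €6,469.05
Total = €2,764.00 + €6,469.05 = €9,233.05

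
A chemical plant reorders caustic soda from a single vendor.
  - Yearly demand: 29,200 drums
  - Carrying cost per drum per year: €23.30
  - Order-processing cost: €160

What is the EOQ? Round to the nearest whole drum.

Q* = √(2·D·S / H) = √(2·29,200·160 / 23.3) = √401,030.0 ≈ 633.27

633 drums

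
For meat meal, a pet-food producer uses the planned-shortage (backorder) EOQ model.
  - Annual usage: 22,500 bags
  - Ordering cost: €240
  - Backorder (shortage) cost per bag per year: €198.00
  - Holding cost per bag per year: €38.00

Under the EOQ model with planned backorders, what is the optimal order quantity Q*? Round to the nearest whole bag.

582 bags

Basic EOQ = √(2·22,500·240/38) = 533.114
Backorder adjustment √((H+b)/b) = √((38+198)/198) = 1.0918
Q* = 533.114 × 1.0918 ≈ 582.03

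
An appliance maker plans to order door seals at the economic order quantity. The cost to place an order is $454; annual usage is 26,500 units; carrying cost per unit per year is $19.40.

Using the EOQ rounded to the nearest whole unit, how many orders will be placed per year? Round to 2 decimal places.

Q* = √(2·D·S / H) = √(2·26,500·454 / 19.4) = √1,240,309.3 ≈ 1,113.69 → Q = 1,114
N = D/Q = 26,500/1,114 ≈ 23.788 orders/yr

23.79 orders per year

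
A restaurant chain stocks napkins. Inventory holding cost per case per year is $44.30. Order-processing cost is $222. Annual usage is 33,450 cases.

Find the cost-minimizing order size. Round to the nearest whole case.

Q* = √(2·D·S / H) = √(2·33,450·222 / 44.3) = √335,255.1 ≈ 579.01

579 cases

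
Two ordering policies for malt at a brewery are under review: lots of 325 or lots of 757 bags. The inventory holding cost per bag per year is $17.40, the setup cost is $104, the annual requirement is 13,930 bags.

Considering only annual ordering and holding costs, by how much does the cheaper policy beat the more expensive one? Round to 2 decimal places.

$1,214.56

Annual cost at Q: ordering D·S/Q plus holding Q·H/2.
TC(325) = (13,930/325)×104 + (325/2)×17.4 = $7,285.10
TC(757) = (13,930/757)×104 + (757/2)×17.4 = $8,499.66
|ΔTC| = |$7,285.10 − $8,499.66| = $1,214.56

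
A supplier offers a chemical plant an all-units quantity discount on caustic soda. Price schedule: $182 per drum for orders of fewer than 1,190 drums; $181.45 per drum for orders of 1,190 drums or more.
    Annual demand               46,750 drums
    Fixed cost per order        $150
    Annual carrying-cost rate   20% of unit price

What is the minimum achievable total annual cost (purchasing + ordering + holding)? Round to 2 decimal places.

H₁ = 20%×$182 = $36.4000;  H₂ = 20%×$181.45 = $36.2900
EOQ₁ = √(2×46,750×150/36.4000) = 620.73  (< 1,190, feasible at tier 1)
EOQ₂ = √(2×46,750×150/36.2900) = 621.67  (< 1,190 → use Q = 1,190 at tier-2 price)
TC(tier 1 (EOQ₁), Q≈620.7) = $8,531,094.47
TC(tier 2, Q≈1,190.0) = $8,510,272.91
Minimum at tier 2: $8,510,272.91

$8,510,272.91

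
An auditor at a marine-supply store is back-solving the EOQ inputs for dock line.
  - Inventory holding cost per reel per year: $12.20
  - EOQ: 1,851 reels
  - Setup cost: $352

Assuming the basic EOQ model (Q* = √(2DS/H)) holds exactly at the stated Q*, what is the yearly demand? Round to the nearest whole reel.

Since Q* = (2DS/H)^½, squaring gives Q*²·H = 2DS.
D = Q²H / (2S) = 1,851² × 12.2 / (2 × 352) = 59,374.51

59,375 reels per year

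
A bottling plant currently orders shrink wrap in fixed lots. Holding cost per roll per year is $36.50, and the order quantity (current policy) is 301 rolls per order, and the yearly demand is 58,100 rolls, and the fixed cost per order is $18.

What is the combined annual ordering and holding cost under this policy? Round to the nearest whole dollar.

$8,968

Annual ordering cost = (D/Q)·S = (58,100/301) × 18 = $3,474.42
Annual holding cost  = (Q/2)·H = (301/2) × 36.5 = $5,493.25
Total = $3,474.42 + $5,493.25 = $8,967.67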